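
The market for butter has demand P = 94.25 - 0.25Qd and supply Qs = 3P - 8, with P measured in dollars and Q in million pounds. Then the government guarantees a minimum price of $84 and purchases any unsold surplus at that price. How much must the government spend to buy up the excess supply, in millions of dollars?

Rearranging demand gives Qd = 377 - 4P. Setting quantity demanded equal to quantity supplied, 377 - 4P = 3P - 8, gives P* = 55 and Q* = 157.
Because the floor (84) lies above the market-clearing price, it is binding.
At P = 84: Qd = 377 - 4·84 = 41 and Qs = 3·84 - 8 = 244.
Surplus = Qs - Qd = 203.
Government expenditure = surplus × support price = 203 × 84 = 17052.

17052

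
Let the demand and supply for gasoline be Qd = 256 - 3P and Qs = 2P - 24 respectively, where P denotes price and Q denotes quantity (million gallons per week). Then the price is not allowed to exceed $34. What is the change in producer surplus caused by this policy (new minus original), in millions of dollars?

-1452

Setting quantity demanded equal to quantity supplied, 256 - 3P = 2P - 24, gives P* = 56 and Q* = 88.
Since 34 < 56, the ceiling is binding.
At P = 34: Qd = 256 - 3·34 = 154 and Qs = 2·34 - 24 = 44.
Producer surplus without the control is ½ · (56 - 12) · 88 = 1936.
With the ceiling, producers sell 44 units at 34, so PS = ½ · (34 - 12) · 44 = 484.
Change in producer surplus = 484 - 1936 = -1452.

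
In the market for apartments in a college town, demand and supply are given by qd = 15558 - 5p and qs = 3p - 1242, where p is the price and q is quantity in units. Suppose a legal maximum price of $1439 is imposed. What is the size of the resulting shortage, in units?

5288

In a free market, 15558 - 5p = 3p - 1242 gives the equilibrium p* = 2100, q* = 5058.
The ceiling of 1439 is below the equilibrium price 2100, so it binds.
At p = 1439: qd = 15558 - 5·1439 = 8363 and qs = 3·1439 - 1242 = 3075.
Shortage = qd - qs = 8363 - 3075 = 5288.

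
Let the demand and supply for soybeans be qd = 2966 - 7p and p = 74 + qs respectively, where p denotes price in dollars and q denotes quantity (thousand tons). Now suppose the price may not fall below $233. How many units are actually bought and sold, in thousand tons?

306

Rearranging supply gives qs = p - 74. In a free market, 2966 - 7p = p - 74 gives the equilibrium p* = 380, q* = 306.
The floor of 233 is below the equilibrium price 380, so it is not binding; the market clears at p* = 380, q* = 306.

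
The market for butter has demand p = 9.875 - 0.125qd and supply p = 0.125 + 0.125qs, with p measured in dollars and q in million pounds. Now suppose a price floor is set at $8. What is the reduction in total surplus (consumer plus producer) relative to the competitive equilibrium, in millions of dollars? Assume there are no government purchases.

72

Rearranging demand gives qd = 79 - 8p; rearranging supply gives qs = 8p - 1. Equilibrium: 79 - 8p = 8p - 1, so 80 = 16p and p* = 5, q* = 39.
Because the floor (8) lies above the market-clearing price, it is binding.
At p = 8: qd = 79 - 8·8 = 15 and qs = 8·8 - 1 = 63.
Quantity traded falls to 15. At q = 15 the demand price is (79 - 15)/8 = 8 and the supply price is (1 + 15)/8 = 2.
Deadweight loss = ½ · (8 - 2) · (39 - 15) = ½ · 6 · 24 = 72.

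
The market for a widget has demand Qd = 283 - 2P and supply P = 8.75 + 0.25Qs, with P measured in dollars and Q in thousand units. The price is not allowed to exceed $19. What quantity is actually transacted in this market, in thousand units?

41

Rearranging supply gives Qs = 4P - 35. In a free market, 283 - 2P = 4P - 35 gives the equilibrium P* = 53, Q* = 177.
The ceiling of 19 is below the equilibrium price 53, so it binds.
At P = 19: Qd = 283 - 2·19 = 245 and Qs = 4·19 - 35 = 41.
The quantity actually transacted is the short side, supply: 41.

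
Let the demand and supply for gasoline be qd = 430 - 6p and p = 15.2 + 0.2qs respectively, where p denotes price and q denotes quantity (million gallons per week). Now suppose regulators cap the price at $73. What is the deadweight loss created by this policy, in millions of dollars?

Rearranging supply gives qs = 5p - 76. Equilibrium: 430 - 6p = 5p - 76, so 506 = 11p and p* = 46, q* = 154.
The ceiling of 73 is above the equilibrium price 46, so it is not binding; the market clears at p* = 46, q* = 154.
Since the control does not bind, no trades are prevented and deadweight loss is zero.

0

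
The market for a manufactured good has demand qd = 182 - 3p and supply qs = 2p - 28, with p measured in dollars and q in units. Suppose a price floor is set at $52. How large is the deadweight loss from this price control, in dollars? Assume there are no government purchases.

Without the control the market clears where 182 - 3p = 2p - 28, i.e. p* = 42 and q* = 56.
The floor of 52 is above the equilibrium price 42, so it binds.
At p = 52: qd = 182 - 3·52 = 26 and qs = 2·52 - 28 = 76.
Quantity traded falls to 26. At q = 26 the demand price is (182 - 26)/3 = 52 and the supply price is (28 + 26)/2 = 27.
Deadweight loss = ½ · (52 - 27) · (56 - 26) = ½ · 25 · 30 = 375.

375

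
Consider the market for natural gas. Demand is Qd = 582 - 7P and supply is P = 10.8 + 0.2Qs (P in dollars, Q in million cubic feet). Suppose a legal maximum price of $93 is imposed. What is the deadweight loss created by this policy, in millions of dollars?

0

Rearranging supply gives Qs = 5P - 54. Without the control the market clears where 582 - 7P = 5P - 54, i.e. P* = 53 and Q* = 211.
The ceiling of 93 is above the equilibrium price 53, so it is not binding; the market clears at P* = 53, Q* = 211.
Since the control does not bind, no trades are prevented and deadweight loss is zero.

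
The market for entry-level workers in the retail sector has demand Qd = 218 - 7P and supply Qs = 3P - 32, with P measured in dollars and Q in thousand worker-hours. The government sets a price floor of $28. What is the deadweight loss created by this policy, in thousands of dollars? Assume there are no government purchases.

Setting quantity demanded equal to quantity supplied, 218 - 7P = 3P - 32, gives P* = 25 and Q* = 43.
The floor of 28 is above the equilibrium price 25, so it binds.
At P = 28: Qd = 218 - 7·28 = 22 and Qs = 3·28 - 32 = 52.
Quantity traded falls to 22. At Q = 22 the demand price is (218 - 22)/7 = 28 and the supply price is (32 + 22)/3 = 18.
Deadweight loss = ½ · (28 - 18) · (43 - 22) = ½ · 10 · 21 = 105.

105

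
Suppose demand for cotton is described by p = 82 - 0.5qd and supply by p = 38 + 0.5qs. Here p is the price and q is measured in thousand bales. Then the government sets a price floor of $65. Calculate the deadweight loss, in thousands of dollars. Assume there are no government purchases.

50

Rearranging demand gives qd = 164 - 2p; rearranging supply gives qs = 2p - 76. In a free market, 164 - 2p = 2p - 76 gives the equilibrium p* = 60, q* = 44.
Since 65 > 60, the floor is binding.
At p = 65: qd = 164 - 2·65 = 34 and qs = 2·65 - 76 = 54.
Quantity traded falls to 34. At q = 34 the demand price is (164 - 34)/2 = 65 and the supply price is (76 + 34)/2 = 55.
Deadweight loss = ½ · (65 - 55) · (44 - 34) = ½ · 10 · 10 = 50.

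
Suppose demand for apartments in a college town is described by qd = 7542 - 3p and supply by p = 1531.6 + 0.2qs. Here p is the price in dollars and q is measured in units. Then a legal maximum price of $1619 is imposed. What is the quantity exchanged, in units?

Rearranging supply gives qs = 5p - 7658. Without the control the market clears where 7542 - 3p = 5p - 7658, i.e. p* = 1900 and q* = 1842.
The ceiling of 1619 is below the equilibrium price 1900, so it binds.
At p = 1619: qd = 7542 - 3·1619 = 2685 and qs = 5·1619 - 7658 = 437.
The quantity actually transacted is the short side, supply: 437.

437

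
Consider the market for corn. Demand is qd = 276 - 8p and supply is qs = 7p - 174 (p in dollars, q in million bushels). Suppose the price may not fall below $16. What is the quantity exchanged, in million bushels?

36

Without the control the market clears where 276 - 8p = 7p - 174, i.e. p* = 30 and q* = 36.
The floor of 16 is below the equilibrium price 30, so it is not binding; the market clears at p* = 30, q* = 36.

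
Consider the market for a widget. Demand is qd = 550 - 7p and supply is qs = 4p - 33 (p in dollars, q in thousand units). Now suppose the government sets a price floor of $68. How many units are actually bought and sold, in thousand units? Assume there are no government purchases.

74

Without the control the market clears where 550 - 7p = 4p - 33, i.e. p* = 53 and q* = 179.
Since 68 > 53, the floor is binding.
At p = 68: qd = 550 - 7·68 = 74 and qs = 4·68 - 33 = 239.
The quantity actually transacted is the short side, demand: 74.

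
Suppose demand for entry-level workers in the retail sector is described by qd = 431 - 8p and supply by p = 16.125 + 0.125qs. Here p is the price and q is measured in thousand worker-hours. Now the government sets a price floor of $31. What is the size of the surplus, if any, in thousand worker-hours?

0

Rearranging supply gives qs = 8p - 129. In a free market, 431 - 8p = 8p - 129 gives the equilibrium p* = 35, q* = 151.
Since 31 is below p* = 35, the floor does not bind and the free-market outcome prevails.
Since the control does not bind, there is no surplus.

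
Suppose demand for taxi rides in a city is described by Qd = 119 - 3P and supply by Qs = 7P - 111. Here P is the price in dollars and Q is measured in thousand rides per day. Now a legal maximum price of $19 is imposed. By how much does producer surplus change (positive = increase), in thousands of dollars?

-144

Setting quantity demanded equal to quantity supplied, 119 - 3P = 7P - 111, gives P* = 23 and Q* = 50.
The ceiling of 19 is below the equilibrium price 23, so it binds.
At P = 19: Qd = 119 - 3·19 = 62 and Qs = 7·19 - 111 = 22.
Producer surplus without the control is ½ · (23 - 111/7) · 50 = 1250/7.
With the ceiling, producers sell 22 units at 19, so PS = ½ · (19 - 111/7) · 22 = 242/7.
Change in producer surplus = 242/7 - 1250/7 = -144.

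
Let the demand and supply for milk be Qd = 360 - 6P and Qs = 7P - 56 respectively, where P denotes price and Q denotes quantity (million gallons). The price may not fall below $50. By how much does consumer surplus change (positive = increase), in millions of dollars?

-2052

In a free market, 360 - 6P = 7P - 56 gives the equilibrium P* = 32, Q* = 168.
The floor of 50 is above the equilibrium price 32, so it binds.
At P = 50: Qd = 360 - 6·50 = 60 and Qs = 7·50 - 56 = 294.
Consumer surplus without the control is ½ · (60 - 32) · 168 = 2352.
With the floor, consumers buy 60 units at 50, so CS = ½ · (60 - 50) · 60 = 300.
Change in consumer surplus = 300 - 2352 = -2052.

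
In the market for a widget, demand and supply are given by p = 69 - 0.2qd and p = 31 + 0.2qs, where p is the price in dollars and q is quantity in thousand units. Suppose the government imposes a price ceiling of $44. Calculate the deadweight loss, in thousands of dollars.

180

Rearranging demand gives qd = 345 - 5p; rearranging supply gives qs = 5p - 155. Setting quantity demanded equal to quantity supplied, 345 - 5p = 5p - 155, gives p* = 50 and q* = 95.
Because the ceiling (44) lies below the market-clearing price, it is binding.
At p = 44: qd = 345 - 5·44 = 125 and qs = 5·44 - 155 = 65.
Quantity traded falls to 65. At q = 65 the demand price is (345 - 65)/5 = 56 and the supply price is (155 + 65)/5 = 44.
Deadweight loss = ½ · (56 - 44) · (95 - 65) = ½ · 12 · 30 = 180.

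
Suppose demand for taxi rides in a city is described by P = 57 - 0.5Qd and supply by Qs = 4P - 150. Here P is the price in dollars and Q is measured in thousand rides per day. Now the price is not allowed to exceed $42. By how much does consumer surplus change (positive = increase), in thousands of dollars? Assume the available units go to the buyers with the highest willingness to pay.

20

Rearranging demand gives Qd = 114 - 2P. Equilibrium: 114 - 2P = 4P - 150, so 264 = 6P and P* = 44, Q* = 26.
The ceiling of 42 is below the equilibrium price 44, so it binds.
At P = 42: Qd = 114 - 2·42 = 30 and Qs = 4·42 - 150 = 18.
Consumer surplus without the control is ½ · (57 - 44) · 26 = 169.
With the ceiling, 18 units are sold at 42 (assume they go to the highest-value buyers). The demand price at Q = 18 is 48, so CS = ½ · [(57 - 42) + (48 - 42)] · 18 = 189.
Change in consumer surplus = 189 - 169 = 20.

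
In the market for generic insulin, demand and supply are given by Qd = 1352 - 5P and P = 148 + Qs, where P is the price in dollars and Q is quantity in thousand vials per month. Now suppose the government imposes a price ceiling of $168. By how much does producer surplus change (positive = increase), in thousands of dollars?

Rearranging supply gives Qs = P - 148. Without the control the market clears where 1352 - 5P = P - 148, i.e. P* = 250 and Q* = 102.
The ceiling of 168 is below the equilibrium price 250, so it binds.
At P = 168: Qd = 1352 - 5·168 = 512 and Qs = 168 - 148 = 20.
Producer surplus without the control is ½ · (250 - 148) · 102 = 5202.
With the ceiling, producers sell 20 units at 168, so PS = ½ · (168 - 148) · 20 = 200.
Change in producer surplus = 200 - 5202 = -5002.

-5002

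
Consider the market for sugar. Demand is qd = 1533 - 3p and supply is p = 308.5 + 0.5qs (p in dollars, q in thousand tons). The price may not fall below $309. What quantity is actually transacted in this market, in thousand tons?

Rearranging supply gives qs = 2p - 617. Setting quantity demanded equal to quantity supplied, 1533 - 3p = 2p - 617, gives p* = 430 and q* = 243.
The floor of 309 is below the equilibrium price 430, so it is not binding; the market clears at p* = 430, q* = 243.

243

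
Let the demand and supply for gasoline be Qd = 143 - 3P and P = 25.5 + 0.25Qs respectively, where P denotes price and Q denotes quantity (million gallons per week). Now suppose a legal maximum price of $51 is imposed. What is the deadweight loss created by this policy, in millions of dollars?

0

Rearranging supply gives Qs = 4P - 102. Without the control the market clears where 143 - 3P = 4P - 102, i.e. P* = 35 and Q* = 38.
The ceiling of 51 is above the equilibrium price 35, so it is not binding; the market clears at P* = 35, Q* = 38.
Since the control does not bind, no trades are prevented and deadweight loss is zero.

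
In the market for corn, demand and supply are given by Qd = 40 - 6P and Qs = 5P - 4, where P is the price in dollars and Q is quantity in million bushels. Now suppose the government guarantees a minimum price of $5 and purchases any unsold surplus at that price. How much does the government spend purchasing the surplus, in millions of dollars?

Setting quantity demanded equal to quantity supplied, 40 - 6P = 5P - 4, gives P* = 4 and Q* = 16.
Because the floor (5) lies above the market-clearing price, it is binding.
At P = 5: Qd = 40 - 6·5 = 10 and Qs = 5·5 - 4 = 21.
Surplus = Qs - Qd = 11.
Government expenditure = surplus × support price = 11 × 5 = 55.

55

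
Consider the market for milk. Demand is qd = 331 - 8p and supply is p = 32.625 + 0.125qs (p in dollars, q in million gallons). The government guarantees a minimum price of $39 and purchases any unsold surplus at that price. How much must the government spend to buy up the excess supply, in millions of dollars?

1248

Rearranging supply gives qs = 8p - 261. Setting quantity demanded equal to quantity supplied, 331 - 8p = 8p - 261, gives p* = 37 and q* = 35.
The floor of 39 is above the equilibrium price 37, so it binds.
At p = 39: qd = 331 - 8·39 = 19 and qs = 8·39 - 261 = 51.
Surplus = qs - qd = 32.
Government expenditure = surplus × support price = 32 × 39 = 1248.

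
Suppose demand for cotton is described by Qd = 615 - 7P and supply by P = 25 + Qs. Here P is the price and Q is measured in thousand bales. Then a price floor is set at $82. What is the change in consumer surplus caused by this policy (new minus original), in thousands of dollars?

Rearranging supply gives Qs = P - 25. Without the control the market clears where 615 - 7P = P - 25, i.e. P* = 80 and Q* = 55.
Because the floor (82) lies above the market-clearing price, it is binding.
At P = 82: Qd = 615 - 7·82 = 41 and Qs = 82 - 25 = 57.
Consumer surplus without the control is ½ · (615/7 - 80) · 55 = 3025/14.
With the floor, consumers buy 41 units at 82, so CS = ½ · (615/7 - 82) · 41 = 1681/14.
Change in consumer surplus = 1681/14 - 3025/14 = -96.

-96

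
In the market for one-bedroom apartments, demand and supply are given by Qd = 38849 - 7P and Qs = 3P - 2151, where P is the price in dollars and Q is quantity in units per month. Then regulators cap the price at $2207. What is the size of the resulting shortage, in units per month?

In a free market, 38849 - 7P = 3P - 2151 gives the equilibrium P* = 4100, Q* = 10149.
Since 2207 < 4100, the ceiling is binding.
At P = 2207: Qd = 38849 - 7·2207 = 23400 and Qs = 3·2207 - 2151 = 4470.
Shortage = Qd - Qs = 23400 - 4470 = 18930.

18930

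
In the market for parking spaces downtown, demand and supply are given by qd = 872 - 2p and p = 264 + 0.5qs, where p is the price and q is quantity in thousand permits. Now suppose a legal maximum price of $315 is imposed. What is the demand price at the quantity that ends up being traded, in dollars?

Rearranging supply gives qs = 2p - 528. In a free market, 872 - 2p = 2p - 528 gives the equilibrium p* = 350, q* = 172.
The ceiling of 315 is below the equilibrium price 350, so it binds.
At p = 315: qd = 872 - 2·315 = 242 and qs = 2·315 - 528 = 102.
Only 102 units reach the market. On the demand curve, the marginal buyer's willingness to pay at q = 102 is (872 - 102)/2 = 385.

385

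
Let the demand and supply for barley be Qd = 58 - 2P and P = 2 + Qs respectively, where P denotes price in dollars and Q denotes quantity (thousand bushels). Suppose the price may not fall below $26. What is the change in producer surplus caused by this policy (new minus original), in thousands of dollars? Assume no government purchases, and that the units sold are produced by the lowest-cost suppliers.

Rearranging supply gives Qs = P - 2. Setting quantity demanded equal to quantity supplied, 58 - 2P = P - 2, gives P* = 20 and Q* = 18.
The floor of 26 is above the equilibrium price 20, so it binds.
At P = 26: Qd = 58 - 2·26 = 6 and Qs = 26 - 2 = 24.
Producer surplus without the control is ½ · (20 - 2) · 18 = 162.
With the floor, 6 units are sold at 26. The supply price at Q = 6 is 8, so PS = ½ · [(26 - 2) + (26 - 8)] · 6 = 126.
Change in producer surplus = 126 - 162 = -36.

-36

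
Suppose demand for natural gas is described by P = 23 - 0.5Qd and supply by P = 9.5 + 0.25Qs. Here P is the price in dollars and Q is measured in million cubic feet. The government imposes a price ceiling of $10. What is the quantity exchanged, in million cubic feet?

Rearranging demand gives Qd = 46 - 2P; rearranging supply gives Qs = 4P - 38. Setting quantity demanded equal to quantity supplied, 46 - 2P = 4P - 38, gives P* = 14 and Q* = 18.
The ceiling of 10 is below the equilibrium price 14, so it binds.
At P = 10: Qd = 46 - 2·10 = 26 and Qs = 4·10 - 38 = 2.
The quantity actually transacted is the short side, supply: 2.

2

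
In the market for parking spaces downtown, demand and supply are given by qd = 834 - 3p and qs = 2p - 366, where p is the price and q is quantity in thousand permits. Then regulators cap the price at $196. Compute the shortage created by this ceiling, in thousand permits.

220

In a free market, 834 - 3p = 2p - 366 gives the equilibrium p* = 240, q* = 114.
Since 196 < 240, the ceiling is binding.
At p = 196: qd = 834 - 3·196 = 246 and qs = 2·196 - 366 = 26.
Shortage = qd - qs = 246 - 26 = 220.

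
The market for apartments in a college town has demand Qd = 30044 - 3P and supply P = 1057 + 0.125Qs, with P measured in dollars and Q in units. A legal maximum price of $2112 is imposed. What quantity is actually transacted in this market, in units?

8440

Rearranging supply gives Qs = 8P - 8456. Setting quantity demanded equal to quantity supplied, 30044 - 3P = 8P - 8456, gives P* = 3500 and Q* = 19544.
Since 2112 < 3500, the ceiling is binding.
At P = 2112: Qd = 30044 - 3·2112 = 23708 and Qs = 8·2112 - 8456 = 8440.
The quantity actually transacted is the short side, supply: 8440.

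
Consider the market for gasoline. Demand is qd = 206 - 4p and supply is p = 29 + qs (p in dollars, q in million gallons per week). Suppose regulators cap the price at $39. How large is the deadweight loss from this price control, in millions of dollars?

Rearranging supply gives qs = p - 29. Without the control the market clears where 206 - 4p = p - 29, i.e. p* = 47 and q* = 18.
The ceiling of 39 is below the equilibrium price 47, so it binds.
At p = 39: qd = 206 - 4·39 = 50 and qs = 39 - 29 = 10.
Quantity traded falls to 10. At q = 10 the demand price is (206 - 10)/4 = 49 and the supply price is 29 + 10 = 39.
Deadweight loss = ½ · (49 - 39) · (18 - 10) = ½ · 10 · 8 = 40.

40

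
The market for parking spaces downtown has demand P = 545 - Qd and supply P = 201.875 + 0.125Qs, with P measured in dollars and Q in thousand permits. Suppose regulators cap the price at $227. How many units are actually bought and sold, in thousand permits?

Rearranging demand gives Qd = 545 - P; rearranging supply gives Qs = 8P - 1615. Equilibrium: 545 - P = 8P - 1615, so 2160 = 9P and P* = 240, Q* = 305.
The ceiling of 227 is below the equilibrium price 240, so it binds.
At P = 227: Qd = 545 - 227 = 318 and Qs = 8·227 - 1615 = 201.
The quantity actually transacted is the short side, supply: 201.

201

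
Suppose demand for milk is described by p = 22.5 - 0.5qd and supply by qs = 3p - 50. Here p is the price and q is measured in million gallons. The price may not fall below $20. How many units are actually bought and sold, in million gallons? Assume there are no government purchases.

Rearranging demand gives qd = 45 - 2p. Equilibrium: 45 - 2p = 3p - 50, so 95 = 5p and p* = 19, q* = 7.
Because the floor (20) lies above the market-clearing price, it is binding.
At p = 20: qd = 45 - 2·20 = 5 and qs = 3·20 - 50 = 10.
The quantity actually transacted is the short side, demand: 5.

5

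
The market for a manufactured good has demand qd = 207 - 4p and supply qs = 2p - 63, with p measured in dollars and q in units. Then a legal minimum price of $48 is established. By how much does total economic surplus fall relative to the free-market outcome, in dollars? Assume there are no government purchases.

Setting quantity demanded equal to quantity supplied, 207 - 4p = 2p - 63, gives p* = 45 and q* = 27.
Because the floor (48) lies above the market-clearing price, it is binding.
At p = 48: qd = 207 - 4·48 = 15 and qs = 2·48 - 63 = 33.
Quantity traded falls to 15. At q = 15 the demand price is (207 - 15)/4 = 48 and the supply price is (63 + 15)/2 = 39.
Deadweight loss = ½ · (48 - 39) · (27 - 15) = ½ · 9 · 12 = 54.

54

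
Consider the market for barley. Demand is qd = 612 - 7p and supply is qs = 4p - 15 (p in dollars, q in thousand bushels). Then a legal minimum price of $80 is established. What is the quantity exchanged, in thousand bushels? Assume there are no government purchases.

Without the control the market clears where 612 - 7p = 4p - 15, i.e. p* = 57 and q* = 213.
The floor of 80 is above the equilibrium price 57, so it binds.
At p = 80: qd = 612 - 7·80 = 52 and qs = 4·80 - 15 = 305.
The quantity actually transacted is the short side, demand: 52.

52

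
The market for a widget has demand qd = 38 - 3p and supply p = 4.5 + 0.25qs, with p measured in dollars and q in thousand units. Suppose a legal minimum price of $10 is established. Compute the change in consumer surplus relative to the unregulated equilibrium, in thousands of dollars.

Rearranging supply gives qs = 4p - 18. Setting quantity demanded equal to quantity supplied, 38 - 3p = 4p - 18, gives p* = 8 and q* = 14.
Since 10 > 8, the floor is binding.
At p = 10: qd = 38 - 3·10 = 8 and qs = 4·10 - 18 = 22.
Consumer surplus without the control is ½ · (38/3 - 8) · 14 = 98/3.
With the floor, consumers buy 8 units at 10, so CS = ½ · (38/3 - 10) · 8 = 32/3.
Change in consumer surplus = 32/3 - 98/3 = -22.

-22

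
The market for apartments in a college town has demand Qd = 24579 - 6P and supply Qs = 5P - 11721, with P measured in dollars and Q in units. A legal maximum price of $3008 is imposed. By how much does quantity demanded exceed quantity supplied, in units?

Without the control the market clears where 24579 - 6P = 5P - 11721, i.e. P* = 3300 and Q* = 4779.
Since 3008 < 3300, the ceiling is binding.
At P = 3008: Qd = 24579 - 6·3008 = 6531 and Qs = 5·3008 - 11721 = 3319.
Shortage = Qd - Qs = 6531 - 3319 = 3212.

3212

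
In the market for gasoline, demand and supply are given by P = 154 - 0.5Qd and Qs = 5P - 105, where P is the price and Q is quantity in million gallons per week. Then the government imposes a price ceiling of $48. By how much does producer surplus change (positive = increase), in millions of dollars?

Rearranging demand gives Qd = 308 - 2P. Without the control the market clears where 308 - 2P = 5P - 105, i.e. P* = 59 and Q* = 190.
Since 48 < 59, the ceiling is binding.
At P = 48: Qd = 308 - 2·48 = 212 and Qs = 5·48 - 105 = 135.
Producer surplus without the control is ½ · (59 - 21) · 190 = 3610.
With the ceiling, producers sell 135 units at 48, so PS = ½ · (48 - 21) · 135 = 1822.5.
Change in producer surplus = 1822.5 - 3610 = -1787.5.

-1787.5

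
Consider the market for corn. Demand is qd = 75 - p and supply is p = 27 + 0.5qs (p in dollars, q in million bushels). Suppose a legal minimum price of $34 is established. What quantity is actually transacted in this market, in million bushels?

Rearranging supply gives qs = 2p - 54. In a free market, 75 - p = 2p - 54 gives the equilibrium p* = 43, q* = 32.
Since 34 is below p* = 43, the floor does not bind and the free-market outcome prevails.

32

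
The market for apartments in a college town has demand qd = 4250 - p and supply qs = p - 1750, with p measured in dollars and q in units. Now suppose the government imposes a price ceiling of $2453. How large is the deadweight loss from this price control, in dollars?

299209

Equilibrium: 4250 - p = p - 1750, so 6000 = 2p and p* = 3000, q* = 1250.
The ceiling of 2453 is below the equilibrium price 3000, so it binds.
At p = 2453: qd = 4250 - 2453 = 1797 and qs = 2453 - 1750 = 703.
Quantity traded falls to 703. At q = 703 the demand price is 4250 - 703 = 3547 and the supply price is 1750 + 703 = 2453.
Deadweight loss = ½ · (3547 - 2453) · (1250 - 703) = ½ · 1094 · 547 = 299209.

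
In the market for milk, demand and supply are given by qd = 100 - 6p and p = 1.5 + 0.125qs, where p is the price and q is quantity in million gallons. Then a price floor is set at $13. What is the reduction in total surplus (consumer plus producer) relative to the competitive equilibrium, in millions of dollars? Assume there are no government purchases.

131.25

Rearranging supply gives qs = 8p - 12. Setting quantity demanded equal to quantity supplied, 100 - 6p = 8p - 12, gives p* = 8 and q* = 52.
Since 13 > 8, the floor is binding.
At p = 13: qd = 100 - 6·13 = 22 and qs = 8·13 - 12 = 92.
Quantity traded falls to 22. At q = 22 the demand price is (100 - 22)/6 = 13 and the supply price is (12 + 22)/8 = 4.25.
Deadweight loss = ½ · (13 - 4.25) · (52 - 22) = ½ · 8.75 · 30 = 131.25.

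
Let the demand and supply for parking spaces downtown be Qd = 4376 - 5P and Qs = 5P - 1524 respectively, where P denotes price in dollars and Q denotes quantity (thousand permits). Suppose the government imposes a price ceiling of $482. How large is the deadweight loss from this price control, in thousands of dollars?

Setting quantity demanded equal to quantity supplied, 4376 - 5P = 5P - 1524, gives P* = 590 and Q* = 1426.
Since 482 < 590, the ceiling is binding.
At P = 482: Qd = 4376 - 5·482 = 1966 and Qs = 5·482 - 1524 = 886.
Quantity traded falls to 886. At Q = 886 the demand price is (4376 - 886)/5 = 698 and the supply price is (1524 + 886)/5 = 482.
Deadweight loss = ½ · (698 - 482) · (1426 - 886) = ½ · 216 · 540 = 58320.

58320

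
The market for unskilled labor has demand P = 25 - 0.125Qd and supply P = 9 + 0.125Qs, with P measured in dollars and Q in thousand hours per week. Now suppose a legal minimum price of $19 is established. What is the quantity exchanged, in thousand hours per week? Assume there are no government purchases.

48

Rearranging demand gives Qd = 200 - 8P; rearranging supply gives Qs = 8P - 72. Equilibrium: 200 - 8P = 8P - 72, so 272 = 16P and P* = 17, Q* = 64.
Because the floor (19) lies above the market-clearing price, it is binding.
At P = 19: Qd = 200 - 8·19 = 48 and Qs = 8·19 - 72 = 80.
The quantity actually transacted is the short side, demand: 48.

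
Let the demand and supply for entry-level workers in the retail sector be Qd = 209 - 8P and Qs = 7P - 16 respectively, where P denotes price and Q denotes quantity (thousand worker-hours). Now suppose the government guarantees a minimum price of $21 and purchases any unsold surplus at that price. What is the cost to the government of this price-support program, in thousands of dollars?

1890

Without the control the market clears where 209 - 8P = 7P - 16, i.e. P* = 15 and Q* = 89.
Because the floor (21) lies above the market-clearing price, it is binding.
At P = 21: Qd = 209 - 8·21 = 41 and Qs = 7·21 - 16 = 131.
Surplus = Qs - Qd = 90.
Government expenditure = surplus × support price = 90 × 21 = 1890.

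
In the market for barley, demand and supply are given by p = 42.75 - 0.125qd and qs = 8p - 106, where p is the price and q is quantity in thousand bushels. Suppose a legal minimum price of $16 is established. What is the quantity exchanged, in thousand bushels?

Rearranging demand gives qd = 342 - 8p. Equilibrium: 342 - 8p = 8p - 106, so 448 = 16p and p* = 28, q* = 118.
The floor of 16 is below the equilibrium price 28, so it is not binding; the market clears at p* = 28, q* = 118.

118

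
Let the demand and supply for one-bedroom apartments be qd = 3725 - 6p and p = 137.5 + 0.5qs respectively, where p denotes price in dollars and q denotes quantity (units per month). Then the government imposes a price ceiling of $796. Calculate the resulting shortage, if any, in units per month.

Rearranging supply gives qs = 2p - 275. Setting quantity demanded equal to quantity supplied, 3725 - 6p = 2p - 275, gives p* = 500 and q* = 725.
The ceiling of 796 is above the equilibrium price 500, so it is not binding; the market clears at p* = 500, q* = 725.
Since the control does not bind, there is no shortage.

0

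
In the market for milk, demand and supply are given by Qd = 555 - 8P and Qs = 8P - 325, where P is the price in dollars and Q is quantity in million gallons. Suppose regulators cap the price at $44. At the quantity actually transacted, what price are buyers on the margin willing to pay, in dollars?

66

Without the control the market clears where 555 - 8P = 8P - 325, i.e. P* = 55 and Q* = 115.
The ceiling of 44 is below the equilibrium price 55, so it binds.
At P = 44: Qd = 555 - 8·44 = 203 and Qs = 8·44 - 325 = 27.
Only 27 units reach the market. On the demand curve, the marginal buyer's willingness to pay at Q = 27 is (555 - 27)/8 = 66.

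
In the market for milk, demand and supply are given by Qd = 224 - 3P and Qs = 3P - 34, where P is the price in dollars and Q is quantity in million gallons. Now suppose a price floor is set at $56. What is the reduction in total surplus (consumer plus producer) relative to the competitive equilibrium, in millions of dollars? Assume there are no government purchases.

Setting quantity demanded equal to quantity supplied, 224 - 3P = 3P - 34, gives P* = 43 and Q* = 95.
Because the floor (56) lies above the market-clearing price, it is binding.
At P = 56: Qd = 224 - 3·56 = 56 and Qs = 3·56 - 34 = 134.
Quantity traded falls to 56. At Q = 56 the demand price is (224 - 56)/3 = 56 and the supply price is (34 + 56)/3 = 30.
Deadweight loss = ½ · (56 - 30) · (95 - 56) = ½ · 26 · 39 = 507.

507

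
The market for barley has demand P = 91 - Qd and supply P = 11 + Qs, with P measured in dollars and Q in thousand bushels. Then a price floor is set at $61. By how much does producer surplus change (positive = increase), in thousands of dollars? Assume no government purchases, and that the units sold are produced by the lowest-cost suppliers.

Rearranging demand gives Qd = 91 - P; rearranging supply gives Qs = P - 11. In a free market, 91 - P = P - 11 gives the equilibrium P* = 51, Q* = 40.
The floor of 61 is above the equilibrium price 51, so it binds.
At P = 61: Qd = 91 - 61 = 30 and Qs = 61 - 11 = 50.
Producer surplus without the control is ½ · (51 - 11) · 40 = 800.
With the floor, 30 units are sold at 61. The supply price at Q = 30 is 41, so PS = ½ · [(61 - 11) + (61 - 41)] · 30 = 1050.
Change in producer surplus = 1050 - 800 = 250.

250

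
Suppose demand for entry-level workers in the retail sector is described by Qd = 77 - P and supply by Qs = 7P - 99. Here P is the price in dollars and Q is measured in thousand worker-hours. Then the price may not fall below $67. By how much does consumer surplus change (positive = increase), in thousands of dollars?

-1462.5

Without the control the market clears where 77 - P = 7P - 99, i.e. P* = 22 and Q* = 55.
The floor of 67 is above the equilibrium price 22, so it binds.
At P = 67: Qd = 77 - 67 = 10 and Qs = 7·67 - 99 = 370.
Consumer surplus without the control is ½ · (77 - 22) · 55 = 1512.5.
With the floor, consumers buy 10 units at 67, so CS = ½ · (77 - 67) · 10 = 50.
Change in consumer surplus = 50 - 1512.5 = -1462.5.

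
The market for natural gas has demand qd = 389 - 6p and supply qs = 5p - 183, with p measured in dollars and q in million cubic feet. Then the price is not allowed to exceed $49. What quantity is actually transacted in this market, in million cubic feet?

Setting quantity demanded equal to quantity supplied, 389 - 6p = 5p - 183, gives p* = 52 and q* = 77.
The ceiling of 49 is below the equilibrium price 52, so it binds.
At p = 49: qd = 389 - 6·49 = 95 and qs = 5·49 - 183 = 62.
The quantity actually transacted is the short side, supply: 62.

62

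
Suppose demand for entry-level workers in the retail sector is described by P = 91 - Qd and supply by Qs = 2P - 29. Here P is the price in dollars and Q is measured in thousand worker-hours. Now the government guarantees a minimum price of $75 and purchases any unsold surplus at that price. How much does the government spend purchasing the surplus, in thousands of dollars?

Rearranging demand gives Qd = 91 - P. In a free market, 91 - P = 2P - 29 gives the equilibrium P* = 40, Q* = 51.
Because the floor (75) lies above the market-clearing price, it is binding.
At P = 75: Qd = 91 - 75 = 16 and Qs = 2·75 - 29 = 121.
Surplus = Qs - Qd = 105.
Government expenditure = surplus × support price = 105 × 75 = 7875.

7875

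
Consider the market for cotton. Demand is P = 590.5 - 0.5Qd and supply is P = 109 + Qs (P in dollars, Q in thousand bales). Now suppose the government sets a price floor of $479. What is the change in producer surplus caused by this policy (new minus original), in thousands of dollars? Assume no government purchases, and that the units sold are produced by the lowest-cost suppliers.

Rearranging demand gives Qd = 1181 - 2P; rearranging supply gives Qs = P - 109. Equilibrium: 1181 - 2P = P - 109, so 1290 = 3P and P* = 430, Q* = 321.
Since 479 > 430, the floor is binding.
At P = 479: Qd = 1181 - 2·479 = 223 and Qs = 479 - 109 = 370.
Producer surplus without the control is ½ · (430 - 109) · 321 = 51520.5.
With the floor, 223 units are sold at 479. The supply price at Q = 223 is 332, so PS = ½ · [(479 - 109) + (479 - 332)] · 223 = 57645.5.
Change in producer surplus = 57645.5 - 51520.5 = 6125.

6125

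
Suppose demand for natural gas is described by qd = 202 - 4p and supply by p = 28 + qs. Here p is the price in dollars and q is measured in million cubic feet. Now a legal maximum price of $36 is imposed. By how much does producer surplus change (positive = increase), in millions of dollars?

-130

Rearranging supply gives qs = p - 28. Without the control the market clears where 202 - 4p = p - 28, i.e. p* = 46 and q* = 18.
The ceiling of 36 is below the equilibrium price 46, so it binds.
At p = 36: qd = 202 - 4·36 = 58 and qs = 36 - 28 = 8.
Producer surplus without the control is ½ · (46 - 28) · 18 = 162.
With the ceiling, producers sell 8 units at 36, so PS = ½ · (36 - 28) · 8 = 32.
Change in producer surplus = 32 - 162 = -130.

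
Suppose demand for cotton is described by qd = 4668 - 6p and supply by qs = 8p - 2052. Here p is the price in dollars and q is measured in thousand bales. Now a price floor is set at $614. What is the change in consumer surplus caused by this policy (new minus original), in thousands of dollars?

Without the control the market clears where 4668 - 6p = 8p - 2052, i.e. p* = 480 and q* = 1788.
The floor of 614 is above the equilibrium price 480, so it binds.
At p = 614: qd = 4668 - 6·614 = 984 and qs = 8·614 - 2052 = 2860.
Consumer surplus without the control is ½ · (778 - 480) · 1788 = 266412.
With the floor, consumers buy 984 units at 614, so CS = ½ · (778 - 614) · 984 = 80688.
Change in consumer surplus = 80688 - 266412 = -185724.

-185724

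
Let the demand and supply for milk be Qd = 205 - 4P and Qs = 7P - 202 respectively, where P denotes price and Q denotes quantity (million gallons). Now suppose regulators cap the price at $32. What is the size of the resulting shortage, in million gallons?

Without the control the market clears where 205 - 4P = 7P - 202, i.e. P* = 37 and Q* = 57.
Because the ceiling (32) lies below the market-clearing price, it is binding.
At P = 32: Qd = 205 - 4·32 = 77 and Qs = 7·32 - 202 = 22.
Shortage = Qd - Qs = 77 - 22 = 55.

55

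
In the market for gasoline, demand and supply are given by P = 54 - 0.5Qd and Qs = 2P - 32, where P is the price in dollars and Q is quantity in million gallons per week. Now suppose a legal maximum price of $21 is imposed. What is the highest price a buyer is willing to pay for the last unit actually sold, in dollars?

Rearranging demand gives Qd = 108 - 2P. Setting quantity demanded equal to quantity supplied, 108 - 2P = 2P - 32, gives P* = 35 and Q* = 38.
The ceiling of 21 is below the equilibrium price 35, so it binds.
At P = 21: Qd = 108 - 2·21 = 66 and Qs = 2·21 - 32 = 10.
Only 10 units reach the market. On the demand curve, the marginal buyer's willingness to pay at Q = 10 is (108 - 10)/2 = 49.

49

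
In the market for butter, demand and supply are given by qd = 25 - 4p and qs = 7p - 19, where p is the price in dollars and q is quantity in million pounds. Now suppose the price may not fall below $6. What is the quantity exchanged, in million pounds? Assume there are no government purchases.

1

Setting quantity demanded equal to quantity supplied, 25 - 4p = 7p - 19, gives p* = 4 and q* = 9.
Because the floor (6) lies above the market-clearing price, it is binding.
At p = 6: qd = 25 - 4·6 = 1 and qs = 7·6 - 19 = 23.
The quantity actually transacted is the short side, demand: 1.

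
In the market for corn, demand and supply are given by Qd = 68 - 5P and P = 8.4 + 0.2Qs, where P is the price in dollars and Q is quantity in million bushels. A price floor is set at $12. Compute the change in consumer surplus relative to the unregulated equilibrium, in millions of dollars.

-10.5

Rearranging supply gives Qs = 5P - 42. Without the control the market clears where 68 - 5P = 5P - 42, i.e. P* = 11 and Q* = 13.
Because the floor (12) lies above the market-clearing price, it is binding.
At P = 12: Qd = 68 - 5·12 = 8 and Qs = 5·12 - 42 = 18.
Consumer surplus without the control is ½ · (13.6 - 11) · 13 = 16.9.
With the floor, consumers buy 8 units at 12, so CS = ½ · (13.6 - 12) · 8 = 6.4.
Change in consumer surplus = 6.4 - 16.9 = -10.5.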